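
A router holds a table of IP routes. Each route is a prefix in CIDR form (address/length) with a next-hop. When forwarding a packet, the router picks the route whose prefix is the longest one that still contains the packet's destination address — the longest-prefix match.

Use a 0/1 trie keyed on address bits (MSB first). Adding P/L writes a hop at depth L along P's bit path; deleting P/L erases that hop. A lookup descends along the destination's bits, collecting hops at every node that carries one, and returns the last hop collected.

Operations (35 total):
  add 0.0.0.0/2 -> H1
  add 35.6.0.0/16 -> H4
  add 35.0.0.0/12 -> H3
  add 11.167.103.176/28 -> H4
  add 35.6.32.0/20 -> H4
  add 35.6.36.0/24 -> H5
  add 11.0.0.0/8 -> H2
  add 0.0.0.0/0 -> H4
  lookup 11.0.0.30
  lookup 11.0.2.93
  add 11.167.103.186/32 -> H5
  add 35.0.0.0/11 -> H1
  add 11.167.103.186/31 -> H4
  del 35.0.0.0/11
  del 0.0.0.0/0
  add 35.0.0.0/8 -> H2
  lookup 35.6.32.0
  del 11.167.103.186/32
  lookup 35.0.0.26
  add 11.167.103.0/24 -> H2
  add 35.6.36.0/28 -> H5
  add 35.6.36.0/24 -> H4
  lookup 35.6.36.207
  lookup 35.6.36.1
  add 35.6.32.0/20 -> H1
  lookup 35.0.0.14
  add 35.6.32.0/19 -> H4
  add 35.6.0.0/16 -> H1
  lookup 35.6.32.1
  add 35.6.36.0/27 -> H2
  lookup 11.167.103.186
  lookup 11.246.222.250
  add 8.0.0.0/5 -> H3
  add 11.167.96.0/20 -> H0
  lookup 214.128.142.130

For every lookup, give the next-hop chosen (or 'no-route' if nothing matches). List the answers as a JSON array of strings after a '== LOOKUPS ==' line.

Process each operation:
  + 0.0.0.0/2 (H1) depth=2
  + 35.6.0.0/16 (H4) depth=16
  + 35.0.0.0/12 (H3) depth=12
  + 11.167.103.176/28 (H4) depth=28
  + 35.6.32.0/20 (H4) depth=20
  + 35.6.36.0/24 (H5) depth=24
  + 11.0.0.0/8 (H2) depth=8
  + 0.0.0.0/0 (H4) depth=0
  Q 11.0.0.30: descend 00001011 ; hops seen [H4,H1,H2] ; pick H2
  Q 11.0.2.93: descend 00001011 ; hops seen [H4,H1,H2] ; pick H2
  + 11.167.103.186/32 (H5) depth=32
  + 35.0.0.0/11 (H1) depth=11
  + 11.167.103.186/31 (H4) depth=31
  del 35.0.0.0/11 (clear depth 11)
  del 0.0.0.0/0 (clear depth 0)
  + 35.0.0.0/8 (H2) depth=8
  Q 35.6.32.0: descend 001000110000011000100 ; hops seen [H1,H2,H3,H4,H4] ; pick H4
  del 11.167.103.186/32 (clear depth 32)
  Q 35.0.0.26: descend 0010001100000 ; hops seen [H1,H2,H3] ; pick H3
  + 11.167.103.0/24 (H2) depth=24
  + 35.6.36.0/28 (H5) depth=28
  + 35.6.36.0/24 (H4) depth=24
  Q 35.6.36.207: descend 001000110000011000100100 ; hops seen [H1,H2,H3,H4,H4,H4] ; pick H4
  Q 35.6.36.1: descend 0010001100000110001001000000 ; hops seen [H1,H2,H3,H4,H4,H4,H5] ; pick H5
  + 35.6.32.0/20 (H1) depth=20
  Q 35.0.0.14: descend 0010001100000 ; hops seen [H1,H2,H3] ; pick H3
  + 35.6.32.0/19 (H4) depth=19
  + 35.6.0.0/16 (H1) depth=16
  Q 35.6.32.1: descend 001000110000011000100 ; hops seen [H1,H2,H3,H1,H4,H1] ; pick H1
  + 35.6.36.0/27 (H2) depth=27
  Q 11.167.103.186: descend 00001011101001110110011110111010 ; hops seen [H1,H2,H2,H4,H4] ; pick H4
  Q 11.246.222.250: descend 000010111 ; hops seen [H1,H2] ; pick H2
  + 8.0.0.0/5 (H3) depth=5
  + 11.167.96.0/20 (H0) depth=20
  Q 214.128.142.130: descend ε ; hops seen [∅] ; pick no-route

== LOOKUPS ==
["H2","H2","H4","H3","H4","H5","H3","H1","H4","H2","no-route"]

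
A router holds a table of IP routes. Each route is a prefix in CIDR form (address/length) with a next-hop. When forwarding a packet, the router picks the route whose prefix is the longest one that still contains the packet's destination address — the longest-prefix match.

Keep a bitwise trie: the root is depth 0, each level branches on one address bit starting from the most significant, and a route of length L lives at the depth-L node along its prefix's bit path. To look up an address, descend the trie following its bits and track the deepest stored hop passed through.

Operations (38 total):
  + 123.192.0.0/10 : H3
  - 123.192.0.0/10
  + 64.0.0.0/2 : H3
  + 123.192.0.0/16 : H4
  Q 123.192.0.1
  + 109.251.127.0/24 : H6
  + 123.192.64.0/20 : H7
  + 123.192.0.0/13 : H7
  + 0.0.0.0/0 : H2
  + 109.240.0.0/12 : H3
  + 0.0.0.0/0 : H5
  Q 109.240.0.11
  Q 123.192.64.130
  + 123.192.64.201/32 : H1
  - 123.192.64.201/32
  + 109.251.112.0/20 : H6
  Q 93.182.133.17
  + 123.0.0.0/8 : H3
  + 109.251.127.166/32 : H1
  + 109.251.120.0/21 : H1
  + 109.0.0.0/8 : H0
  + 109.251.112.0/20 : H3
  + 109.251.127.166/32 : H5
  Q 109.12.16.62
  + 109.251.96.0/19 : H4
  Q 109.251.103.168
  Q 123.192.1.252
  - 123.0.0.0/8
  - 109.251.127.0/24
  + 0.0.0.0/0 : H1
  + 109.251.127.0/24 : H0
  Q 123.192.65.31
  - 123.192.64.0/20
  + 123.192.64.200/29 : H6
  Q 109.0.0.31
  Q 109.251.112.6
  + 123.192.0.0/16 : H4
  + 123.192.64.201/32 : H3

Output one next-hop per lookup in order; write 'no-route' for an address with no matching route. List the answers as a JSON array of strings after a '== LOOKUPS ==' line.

Trace:
  + 123.192.0.0/10 (H3) depth=10
  - 123.192.0.0/10 clear@10
  + 64.0.0.0/2 (H3) depth=2
  + 123.192.0.0/16 (H4) depth=16
  ? 123.192.0.1  path d0:-→d1:-→d2:H3→d3:-→d4:-→d5:-→d6:-→d7:-→d8:-→d9:-→d10:-→d11:-→d12:-→d13:-→d14:-→d15:-→d16:H4  best=H4
  + 109.251.127.0/24 (H6) depth=24
  + 123.192.64.0/20 (H7) depth=20
  + 123.192.0.0/13 (H7) depth=13
  + 0.0.0.0/0 (H2) depth=0
  + 109.240.0.0/12 (H3) depth=12
  + 0.0.0.0/0 (H5) depth=0
  ? 109.240.0.11  path d0:H5→d1:-→d2:H3→d3:-→d4:-→d5:-→d6:-→d7:-→d8:-→d9:-→d10:-→d11:-→d12:H3  best=H3
  ? 123.192.64.130  path d0:H5→d1:-→d2:H3→d3:-→d4:-→d5:-→d6:-→d7:-→d8:-→d9:-→d10:-→d11:-→d12:-→d13:H7→d14:-→d15:-→d16:H4→d17:-→d18:-→d19:-→d20:H7  best=H7
  + 123.192.64.201/32 (H1) depth=32
  - 123.192.64.201/32 clear@32
  + 109.251.112.0/20 (H6) depth=20
  ? 93.182.133.17  path d0:H5→d1:-→d2:H3  best=H3
  + 123.0.0.0/8 (H3) depth=8
  + 109.251.127.166/32 (H1) depth=32
  + 109.251.120.0/21 (H1) depth=21
  + 109.0.0.0/8 (H0) depth=8
  + 109.251.112.0/20 (H3) depth=20
  + 109.251.127.166/32 (H5) depth=32
  ? 109.12.16.62  path d0:H5→d1:-→d2:H3→d3:-→d4:-→d5:-→d6:-→d7:-→d8:H0  best=H0
  + 109.251.96.0/19 (H4) depth=19
  ? 109.251.103.168  path d0:H5→d1:-→d2:H3→d3:-→d4:-→d5:-→d6:-→d7:-→d8:H0→d9:-→d10:-→d11:-→d12:H3→d13:-→d14:-→d15:-→d16:-→d17:-→d18:-→d19:H4  best=H4
  ? 123.192.1.252  path d0:H5→d1:-→d2:H3→d3:-→d4:-→d5:-→d6:-→d7:-→d8:H3→d9:-→d10:-→d11:-→d12:-→d13:H7→d14:-→d15:-→d16:H4→d17:-  best=H4
  - 123.0.0.0/8 clear@8
  - 109.251.127.0/24 clear@24
  + 0.0.0.0/0 (H1) depth=0
  + 109.251.127.0/24 (H0) depth=24
  ? 123.192.65.31  path d0:H1→d1:-→d2:H3→d3:-→d4:-→d5:-→d6:-→d7:-→d8:-→d9:-→d10:-→d11:-→d12:-→d13:H7→d14:-→d15:-→d16:H4→d17:-→d18:-→d19:-→d20:H7→d21:-→d22:-→d23:-  best=H7
  - 123.192.64.0/20 clear@20
  + 123.192.64.200/29 (H6) depth=29
  ? 109.0.0.31  path d0:H1→d1:-→d2:H3→d3:-→d4:-→d5:-→d6:-→d7:-→d8:H0  best=H0
  ? 109.251.112.6  path d0:H1→d1:-→d2:H3→d3:-→d4:-→d5:-→d6:-→d7:-→d8:H0→d9:-→d10:-→d11:-→d12:H3→d13:-→d14:-→d15:-→d16:-→d17:-→d18:-→d19:H4→d20:H3  best=H3
  + 123.192.0.0/16 (H4) depth=16
  + 123.192.64.201/32 (H3) depth=32

== LOOKUPS ==
["H4","H3","H7","H3","H0","H4","H4","H7","H0","H3"]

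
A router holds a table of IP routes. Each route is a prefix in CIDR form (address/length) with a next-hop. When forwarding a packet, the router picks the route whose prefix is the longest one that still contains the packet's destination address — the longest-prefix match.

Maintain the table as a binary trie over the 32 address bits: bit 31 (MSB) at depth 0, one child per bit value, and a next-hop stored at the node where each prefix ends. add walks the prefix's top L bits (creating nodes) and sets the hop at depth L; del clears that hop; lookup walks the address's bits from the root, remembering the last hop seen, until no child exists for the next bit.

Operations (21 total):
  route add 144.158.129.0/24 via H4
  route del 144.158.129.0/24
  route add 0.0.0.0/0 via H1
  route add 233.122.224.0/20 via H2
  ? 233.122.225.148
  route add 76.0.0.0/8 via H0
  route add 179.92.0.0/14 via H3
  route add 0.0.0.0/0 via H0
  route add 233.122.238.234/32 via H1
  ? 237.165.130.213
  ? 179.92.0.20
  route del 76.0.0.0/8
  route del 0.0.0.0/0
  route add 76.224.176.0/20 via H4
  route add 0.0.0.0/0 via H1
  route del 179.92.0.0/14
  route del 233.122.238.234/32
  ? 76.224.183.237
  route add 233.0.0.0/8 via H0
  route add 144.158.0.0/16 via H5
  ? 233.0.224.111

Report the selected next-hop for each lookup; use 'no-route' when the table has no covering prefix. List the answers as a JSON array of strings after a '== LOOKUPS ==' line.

Apply in order:
  + 144.158.129.0/24 (H4) depth=24
  - 144.158.129.0/24 clear@24
  + 0.0.0.0/0 (H1) depth=0
  + 233.122.224.0/20 (H2) depth=20
  lookup 233.122.225.148: bits 11101001011110101110 walk d0:H1→d1:-→d2:-→d3:-→d4:-→d5:-→d6:-→d7:-→d8:-→d9:-→d10:-→d11:-→d12:-→d13:-→d14:-→d15:-→d16:-→d17:-→d18:-→d19:-→d20:H2 -> H2
  + 76.0.0.0/8 (H0) depth=8
  + 179.92.0.0/14 (H3) depth=14
  + 0.0.0.0/0 (H0) depth=0
  + 233.122.238.234/32 (H1) depth=32
  lookup 237.165.130.213: bits 11101 walk d0:H0→d1:-→d2:-→d3:-→d4:-→d5:- -> H0
  lookup 179.92.0.20: bits 10110011010111 walk d0:H0→d1:-→d2:-→d3:-→d4:-→d5:-→d6:-→d7:-→d8:-→d9:-→d10:-→d11:-→d12:-→d13:-→d14:H3 -> H3
  - 76.0.0.0/8 clear@8
  - 0.0.0.0/0 clear@0
  + 76.224.176.0/20 (H4) depth=20
  + 0.0.0.0/0 (H1) depth=0
  - 179.92.0.0/14 clear@14
  - 233.122.238.234/32 clear@32
  lookup 76.224.183.237: bits 01001100111000001011 walk d0:H1→d1:-→d2:-→d3:-→d4:-→d5:-→d6:-→d7:-→d8:-→d9:-→d10:-→d11:-→d12:-→d13:-→d14:-→d15:-→d16:-→d17:-→d18:-→d19:-→d20:H4 -> H4
  + 233.0.0.0/8 (H0) depth=8
  + 144.158.0.0/16 (H5) depth=16
  lookup 233.0.224.111: bits 111010010 walk d0:H1→d1:-→d2:-→d3:-→d4:-→d5:-→d6:-→d7:-→d8:H0→d9:- -> H0

== LOOKUPS ==
["H2","H0","H3","H4","H0"]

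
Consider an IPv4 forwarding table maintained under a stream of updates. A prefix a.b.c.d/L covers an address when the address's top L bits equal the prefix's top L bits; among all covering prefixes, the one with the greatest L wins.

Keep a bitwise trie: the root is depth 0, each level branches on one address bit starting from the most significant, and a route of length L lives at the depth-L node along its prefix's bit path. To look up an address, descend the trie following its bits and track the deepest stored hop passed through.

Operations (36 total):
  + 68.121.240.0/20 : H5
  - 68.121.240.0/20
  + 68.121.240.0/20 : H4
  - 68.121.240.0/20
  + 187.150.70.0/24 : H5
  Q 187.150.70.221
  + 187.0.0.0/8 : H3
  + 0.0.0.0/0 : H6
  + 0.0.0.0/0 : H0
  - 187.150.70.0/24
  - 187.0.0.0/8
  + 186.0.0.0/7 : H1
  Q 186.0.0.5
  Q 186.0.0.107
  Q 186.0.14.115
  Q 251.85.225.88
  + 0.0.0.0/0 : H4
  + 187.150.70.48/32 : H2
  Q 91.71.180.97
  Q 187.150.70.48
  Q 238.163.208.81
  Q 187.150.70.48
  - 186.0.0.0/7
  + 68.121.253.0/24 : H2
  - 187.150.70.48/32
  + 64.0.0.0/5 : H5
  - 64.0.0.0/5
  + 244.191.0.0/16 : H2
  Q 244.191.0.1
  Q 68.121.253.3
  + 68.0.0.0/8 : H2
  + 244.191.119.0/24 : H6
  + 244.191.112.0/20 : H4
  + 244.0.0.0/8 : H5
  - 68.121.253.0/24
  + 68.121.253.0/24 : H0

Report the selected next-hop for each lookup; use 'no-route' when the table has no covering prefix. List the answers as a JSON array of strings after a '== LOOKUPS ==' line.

Apply in order:
  + 68.121.240.0/20 (H5) depth=20
  del 68.121.240.0/20 (clear depth 20)
  + 68.121.240.0/20 (H4) depth=20
  del 68.121.240.0/20 (clear depth 20)
  + 187.150.70.0/24 (H5) depth=24
  ? 187.150.70.221  path d0:-→d1:-→d2:-→d3:-→d4:-→d5:-→d6:-→d7:-→d8:-→d9:-→d10:-→d11:-→d12:-→d13:-→d14:-→d15:-→d16:-→d17:-→d18:-→d19:-→d20:-→d21:-→d22:-→d23:-→d24:H5  best=H5
  + 187.0.0.0/8 (H3) depth=8
  + 0.0.0.0/0 (H6) depth=0
  + 0.0.0.0/0 (H0) depth=0
  del 187.150.70.0/24 (clear depth 24)
  del 187.0.0.0/8 (clear depth 8)
  + 186.0.0.0/7 (H1) depth=7
  ? 186.0.0.5  path d0:H0→d1:-→d2:-→d3:-→d4:-→d5:-→d6:-→d7:H1  best=H1
  ? 186.0.0.107  path d0:H0→d1:-→d2:-→d3:-→d4:-→d5:-→d6:-→d7:H1  best=H1
  ? 186.0.14.115  path d0:H0→d1:-→d2:-→d3:-→d4:-→d5:-→d6:-→d7:H1  best=H1
  ? 251.85.225.88  path d0:H0→d1:-  best=H0
  + 0.0.0.0/0 (H4) depth=0
  + 187.150.70.48/32 (H2) depth=32
  ? 91.71.180.97  path d0:H4→d1:-→d2:-→d3:-  best=H4
  ? 187.150.70.48  path d0:H4→d1:-→d2:-→d3:-→d4:-→d5:-→d6:-→d7:H1→d8:-→d9:-→d10:-→d11:-→d12:-→d13:-→d14:-→d15:-→d16:-→d17:-→d18:-→d19:-→d20:-→d21:-→d22:-→d23:-→d24:-→d25:-→d26:-→d27:-→d28:-→d29:-→d30:-→d31:-→d32:H2  best=H2
  ? 238.163.208.81  path d0:H4→d1:-  best=H4
  ? 187.150.70.48  path d0:H4→d1:-→d2:-→d3:-→d4:-→d5:-→d6:-→d7:H1→d8:-→d9:-→d10:-→d11:-→d12:-→d13:-→d14:-→d15:-→d16:-→d17:-→d18:-→d19:-→d20:-→d21:-→d22:-→d23:-→d24:-→d25:-→d26:-→d27:-→d28:-→d29:-→d30:-→d31:-→d32:H2  best=H2
  del 186.0.0.0/7 (clear depth 7)
  + 68.121.253.0/24 (H2) depth=24
  del 187.150.70.48/32 (clear depth 32)
  + 64.0.0.0/5 (H5) depth=5
  del 64.0.0.0/5 (clear depth 5)
  + 244.191.0.0/16 (H2) depth=16
  ? 244.191.0.1  path d0:H4→d1:-→d2:-→d3:-→d4:-→d5:-→d6:-→d7:-→d8:-→d9:-→d10:-→d11:-→d12:-→d13:-→d14:-→d15:-→d16:H2  best=H2
  ? 68.121.253.3  path d0:H4→d1:-→d2:-→d3:-→d4:-→d5:-→d6:-→d7:-→d8:-→d9:-→d10:-→d11:-→d12:-→d13:-→d14:-→d15:-→d16:-→d17:-→d18:-→d19:-→d20:-→d21:-→d22:-→d23:-→d24:H2  best=H2
  + 68.0.0.0/8 (H2) depth=8
  + 244.191.119.0/24 (H6) depth=24
  + 244.191.112.0/20 (H4) depth=20
  + 244.0.0.0/8 (H5) depth=8
  del 68.121.253.0/24 (clear depth 24)
  + 68.121.253.0/24 (H0) depth=24

== LOOKUPS ==
["H5","H1","H1","H1","H0","H4","H2","H4","H2","H2","H2"]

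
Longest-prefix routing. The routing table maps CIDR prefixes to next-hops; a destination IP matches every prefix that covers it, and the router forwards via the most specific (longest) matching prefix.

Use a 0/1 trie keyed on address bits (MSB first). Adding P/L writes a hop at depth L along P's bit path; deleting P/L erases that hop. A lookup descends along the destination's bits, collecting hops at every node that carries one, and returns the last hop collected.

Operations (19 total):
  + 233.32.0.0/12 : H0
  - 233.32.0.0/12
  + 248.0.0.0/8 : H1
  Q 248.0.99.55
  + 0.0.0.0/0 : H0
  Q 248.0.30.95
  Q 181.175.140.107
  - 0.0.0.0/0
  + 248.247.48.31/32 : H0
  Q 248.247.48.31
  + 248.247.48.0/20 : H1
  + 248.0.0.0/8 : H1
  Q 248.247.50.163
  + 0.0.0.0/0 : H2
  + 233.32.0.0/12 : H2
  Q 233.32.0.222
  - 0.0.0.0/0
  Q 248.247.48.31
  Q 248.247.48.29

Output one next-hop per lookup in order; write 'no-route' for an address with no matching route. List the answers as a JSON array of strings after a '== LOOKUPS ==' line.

Apply in order:
  add 233.32.0.0/12 -> H0 at depth 12
  del 233.32.0.0/12 (clear depth 12)
  add 248.0.0.0/8 -> H1 at depth 8
  Q 248.0.99.55: descend 11111000 ; hops seen [H1] ; pick H1
  add 0.0.0.0/0 -> H0 at depth 0
  Q 248.0.30.95: descend 11111000 ; hops seen [H0,H1] ; pick H1
  Q 181.175.140.107: descend 1 ; hops seen [H0] ; pick H0
  del 0.0.0.0/0 (clear depth 0)
  add 248.247.48.31/32 -> H0 at depth 32
  Q 248.247.48.31: descend 11111000111101110011000000011111 ; hops seen [H1,H0] ; pick H0
  add 248.247.48.0/20 -> H1 at depth 20
  add 248.0.0.0/8 -> H1 at depth 8
  Q 248.247.50.163: descend 1111100011110111001100 ; hops seen [H1,H1] ; pick H1
  add 0.0.0.0/0 -> H2 at depth 0
  add 233.32.0.0/12 -> H2 at depth 12
  Q 233.32.0.222: descend 111010010010 ; hops seen [H2,H2] ; pick H2
  del 0.0.0.0/0 (clear depth 0)
  Q 248.247.48.31: descend 11111000111101110011000000011111 ; hops seen [H1,H1,H0] ; pick H0
  Q 248.247.48.29: descend 111110001111011100110000000111 ; hops seen [H1,H1] ; pick H1

== LOOKUPS ==
["H1","H1","H0","H0","H1","H2","H0","H1"]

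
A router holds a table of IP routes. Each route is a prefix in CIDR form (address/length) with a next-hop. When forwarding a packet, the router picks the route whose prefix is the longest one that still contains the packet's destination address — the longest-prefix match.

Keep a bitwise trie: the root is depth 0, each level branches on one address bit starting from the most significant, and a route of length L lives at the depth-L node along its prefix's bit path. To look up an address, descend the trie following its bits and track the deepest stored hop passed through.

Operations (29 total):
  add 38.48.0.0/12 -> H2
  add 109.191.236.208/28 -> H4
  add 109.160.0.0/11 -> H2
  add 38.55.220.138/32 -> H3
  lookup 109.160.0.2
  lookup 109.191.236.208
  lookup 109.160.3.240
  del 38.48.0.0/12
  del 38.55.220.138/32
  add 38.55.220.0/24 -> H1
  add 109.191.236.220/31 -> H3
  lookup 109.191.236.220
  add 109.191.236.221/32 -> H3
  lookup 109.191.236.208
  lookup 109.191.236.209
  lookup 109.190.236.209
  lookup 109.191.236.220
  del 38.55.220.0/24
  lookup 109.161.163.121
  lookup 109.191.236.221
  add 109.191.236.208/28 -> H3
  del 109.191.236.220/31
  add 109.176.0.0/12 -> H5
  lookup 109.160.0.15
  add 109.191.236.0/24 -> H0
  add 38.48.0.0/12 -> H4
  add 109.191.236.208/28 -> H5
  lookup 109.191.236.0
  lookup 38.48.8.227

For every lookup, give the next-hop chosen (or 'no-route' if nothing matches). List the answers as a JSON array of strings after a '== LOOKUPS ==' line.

Trace:
  add 38.48.0.0/12 -> H2 at depth 12
  add 109.191.236.208/28 -> H4 at depth 28
  add 109.160.0.0/11 -> H2 at depth 11
  add 38.55.220.138/32 -> H3 at depth 32
  ? 109.160.0.2  path d0:-→d1:-→d2:-→d3:-→d4:-→d5:-→d6:-→d7:-→d8:-→d9:-→d10:-→d11:H2  best=H2
  ? 109.191.236.208  path d0:-→d1:-→d2:-→d3:-→d4:-→d5:-→d6:-→d7:-→d8:-→d9:-→d10:-→d11:H2→d12:-→d13:-→d14:-→d15:-→d16:-→d17:-→d18:-→d19:-→d20:-→d21:-→d22:-→d23:-→d24:-→d25:-→d26:-→d27:-→d28:H4  best=H4
  ? 109.160.3.240  path d0:-→d1:-→d2:-→d3:-→d4:-→d5:-→d6:-→d7:-→d8:-→d9:-→d10:-→d11:H2  best=H2
  - 38.48.0.0/12 clear@12
  - 38.55.220.138/32 clear@32
  add 38.55.220.0/24 -> H1 at depth 24
  add 109.191.236.220/31 -> H3 at depth 31
  ? 109.191.236.220  path d0:-→d1:-→d2:-→d3:-→d4:-→d5:-→d6:-→d7:-→d8:-→d9:-→d10:-→d11:H2→d12:-→d13:-→d14:-→d15:-→d16:-→d17:-→d18:-→d19:-→d20:-→d21:-→d22:-→d23:-→d24:-→d25:-→d26:-→d27:-→d28:H4→d29:-→d30:-→d31:H3  best=H3
  add 109.191.236.221/32 -> H3 at depth 32
  ? 109.191.236.208  path d0:-→d1:-→d2:-→d3:-→d4:-→d5:-→d6:-→d7:-→d8:-→d9:-→d10:-→d11:H2→d12:-→d13:-→d14:-→d15:-→d16:-→d17:-→d18:-→d19:-→d20:-→d21:-→d22:-→d23:-→d24:-→d25:-→d26:-→d27:-→d28:H4  best=H4
  ? 109.191.236.209  path d0:-→d1:-→d2:-→d3:-→d4:-→d5:-→d6:-→d7:-→d8:-→d9:-→d10:-→d11:H2→d12:-→d13:-→d14:-→d15:-→d16:-→d17:-→d18:-→d19:-→d20:-→d21:-→d22:-→d23:-→d24:-→d25:-→d26:-→d27:-→d28:H4  best=H4
  ? 109.190.236.209  path d0:-→d1:-→d2:-→d3:-→d4:-→d5:-→d6:-→d7:-→d8:-→d9:-→d10:-→d11:H2→d12:-→d13:-→d14:-→d15:-  best=H2
  ? 109.191.236.220  path d0:-→d1:-→d2:-→d3:-→d4:-→d5:-→d6:-→d7:-→d8:-→d9:-→d10:-→d11:H2→d12:-→d13:-→d14:-→d15:-→d16:-→d17:-→d18:-→d19:-→d20:-→d21:-→d22:-→d23:-→d24:-→d25:-→d26:-→d27:-→d28:H4→d29:-→d30:-→d31:H3  best=H3
  - 38.55.220.0/24 clear@24
  ? 109.161.163.121  path d0:-→d1:-→d2:-→d3:-→d4:-→d5:-→d6:-→d7:-→d8:-→d9:-→d10:-→d11:H2  best=H2
  ? 109.191.236.221  path d0:-→d1:-→d2:-→d3:-→d4:-→d5:-→d6:-→d7:-→d8:-→d9:-→d10:-→d11:H2→d12:-→d13:-→d14:-→d15:-→d16:-→d17:-→d18:-→d19:-→d20:-→d21:-→d22:-→d23:-→d24:-→d25:-→d26:-→d27:-→d28:H4→d29:-→d30:-→d31:H3→d32:H3  best=H3
  add 109.191.236.208/28 -> H3 at depth 28
  - 109.191.236.220/31 clear@31
  add 109.176.0.0/12 -> H5 at depth 12
  ? 109.160.0.15  path d0:-→d1:-→d2:-→d3:-→d4:-→d5:-→d6:-→d7:-→d8:-→d9:-→d10:-→d11:H2  best=H2
  add 109.191.236.0/24 -> H0 at depth 24
  add 38.48.0.0/12 -> H4 at depth 12
  add 109.191.236.208/28 -> H5 at depth 28
  ? 109.191.236.0  path d0:-→d1:-→d2:-→d3:-→d4:-→d5:-→d6:-→d7:-→d8:-→d9:-→d10:-→d11:H2→d12:H5→d13:-→d14:-→d15:-→d16:-→d17:-→d18:-→d19:-→d20:-→d21:-→d22:-→d23:-→d24:H0  best=H0
  ? 38.48.8.227  path d0:-→d1:-→d2:-→d3:-→d4:-→d5:-→d6:-→d7:-→d8:-→d9:-→d10:-→d11:-→d12:H4→d13:-  best=H4

== LOOKUPS ==
["H2","H4","H2","H3","H4","H4","H2","H3","H2","H3","H2","H0","H4"]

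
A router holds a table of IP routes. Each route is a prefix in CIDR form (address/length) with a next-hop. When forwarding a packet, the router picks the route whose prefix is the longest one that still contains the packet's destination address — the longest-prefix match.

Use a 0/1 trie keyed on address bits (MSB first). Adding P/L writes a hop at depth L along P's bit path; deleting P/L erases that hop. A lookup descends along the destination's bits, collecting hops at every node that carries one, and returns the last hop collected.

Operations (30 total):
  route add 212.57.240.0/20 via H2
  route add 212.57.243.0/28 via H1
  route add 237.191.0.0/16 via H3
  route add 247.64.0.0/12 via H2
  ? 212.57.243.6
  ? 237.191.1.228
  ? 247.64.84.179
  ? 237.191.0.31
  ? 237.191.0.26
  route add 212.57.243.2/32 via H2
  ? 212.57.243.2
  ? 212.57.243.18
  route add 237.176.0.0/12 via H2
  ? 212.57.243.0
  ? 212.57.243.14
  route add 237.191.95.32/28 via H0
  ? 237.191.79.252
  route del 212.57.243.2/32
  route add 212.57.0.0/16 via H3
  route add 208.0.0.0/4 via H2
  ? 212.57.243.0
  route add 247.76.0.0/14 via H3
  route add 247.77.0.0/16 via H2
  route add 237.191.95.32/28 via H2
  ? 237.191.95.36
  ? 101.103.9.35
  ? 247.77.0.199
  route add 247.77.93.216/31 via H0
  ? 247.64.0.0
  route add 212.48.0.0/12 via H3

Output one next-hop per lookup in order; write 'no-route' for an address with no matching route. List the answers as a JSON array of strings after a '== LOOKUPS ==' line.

Process each operation:
  + 212.57.240.0/20 (H2) depth=20
  + 212.57.243.0/28 (H1) depth=28
  + 237.191.0.0/16 (H3) depth=16
  + 247.64.0.0/12 (H2) depth=12
  lookup 212.57.243.6: bits 1101010000111001111100110000 walk d0:-→d1:-→d2:-→d3:-→d4:-→d5:-→d6:-→d7:-→d8:-→d9:-→d10:-→d11:-→d12:-→d13:-→d14:-→d15:-→d16:-→d17:-→d18:-→d19:-→d20:H2→d21:-→d22:-→d23:-→d24:-→d25:-→d26:-→d27:-→d28:H1 -> H1
  lookup 237.191.1.228: bits 1110110110111111 walk d0:-→d1:-→d2:-→d3:-→d4:-→d5:-→d6:-→d7:-→d8:-→d9:-→d10:-→d11:-→d12:-→d13:-→d14:-→d15:-→d16:H3 -> H3
  lookup 247.64.84.179: bits 111101110100 walk d0:-→d1:-→d2:-→d3:-→d4:-→d5:-→d6:-→d7:-→d8:-→d9:-→d10:-→d11:-→d12:H2 -> H2
  lookup 237.191.0.31: bits 1110110110111111 walk d0:-→d1:-→d2:-→d3:-→d4:-→d5:-→d6:-→d7:-→d8:-→d9:-→d10:-→d11:-→d12:-→d13:-→d14:-→d15:-→d16:H3 -> H3
  lookup 237.191.0.26: bits 1110110110111111 walk d0:-→d1:-→d2:-→d3:-→d4:-→d5:-→d6:-→d7:-→d8:-→d9:-→d10:-→d11:-→d12:-→d13:-→d14:-→d15:-→d16:H3 -> H3
  + 212.57.243.2/32 (H2) depth=32
  lookup 212.57.243.2: bits 11010100001110011111001100000010 walk d0:-→d1:-→d2:-→d3:-→d4:-→d5:-→d6:-→d7:-→d8:-→d9:-→d10:-→d11:-→d12:-→d13:-→d14:-→d15:-→d16:-→d17:-→d18:-→d19:-→d20:H2→d21:-→d22:-→d23:-→d24:-→d25:-→d26:-→d27:-→d28:H1→d29:-→d30:-→d31:-→d32:H2 -> H2
  lookup 212.57.243.18: bits 110101000011100111110011000 walk d0:-→d1:-→d2:-→d3:-→d4:-→d5:-→d6:-→d7:-→d8:-→d9:-→d10:-→d11:-→d12:-→d13:-→d14:-→d15:-→d16:-→d17:-→d18:-→d19:-→d20:H2→d21:-→d22:-→d23:-→d24:-→d25:-→d26:-→d27:- -> H2
  + 237.176.0.0/12 (H2) depth=12
  lookup 212.57.243.0: bits 110101000011100111110011000000 walk d0:-→d1:-→d2:-→d3:-→d4:-→d5:-→d6:-→d7:-→d8:-→d9:-→d10:-→d11:-→d12:-→d13:-→d14:-→d15:-→d16:-→d17:-→d18:-→d19:-→d20:H2→d21:-→d22:-→d23:-→d24:-→d25:-→d26:-→d27:-→d28:H1→d29:-→d30:- -> H1
  lookup 212.57.243.14: bits 1101010000111001111100110000 walk d0:-→d1:-→d2:-→d3:-→d4:-→d5:-→d6:-→d7:-→d8:-→d9:-→d10:-→d11:-→d12:-→d13:-→d14:-→d15:-→d16:-→d17:-→d18:-→d19:-→d20:H2→d21:-→d22:-→d23:-→d24:-→d25:-→d26:-→d27:-→d28:H1 -> H1
  + 237.191.95.32/28 (H0) depth=28
  lookup 237.191.79.252: bits 1110110110111111010 walk d0:-→d1:-→d2:-→d3:-→d4:-→d5:-→d6:-→d7:-→d8:-→d9:-→d10:-→d11:-→d12:H2→d13:-→d14:-→d15:-→d16:H3→d17:-→d18:-→d19:- -> H3
  del 212.57.243.2/32 (clear depth 32)
  + 212.57.0.0/16 (H3) depth=16
  + 208.0.0.0/4 (H2) depth=4
  lookup 212.57.243.0: bits 110101000011100111110011000000 walk d0:-→d1:-→d2:-→d3:-→d4:H2→d5:-→d6:-→d7:-→d8:-→d9:-→d10:-→d11:-→d12:-→d13:-→d14:-→d15:-→d16:H3→d17:-→d18:-→d19:-→d20:H2→d21:-→d22:-→d23:-→d24:-→d25:-→d26:-→d27:-→d28:H1→d29:-→d30:- -> H1
  + 247.76.0.0/14 (H3) depth=14
  + 247.77.0.0/16 (H2) depth=16
  + 237.191.95.32/28 (H2) depth=28
  lookup 237.191.95.36: bits 1110110110111111010111110010 walk d0:-→d1:-→d2:-→d3:-→d4:-→d5:-→d6:-→d7:-→d8:-→d9:-→d10:-→d11:-→d12:H2→d13:-→d14:-→d15:-→d16:H3→d17:-→d18:-→d19:-→d20:-→d21:-→d22:-→d23:-→d24:-→d25:-→d26:-→d27:-→d28:H2 -> H2
  lookup 101.103.9.35: bits ε walk d0:- -> no-route
  lookup 247.77.0.199: bits 1111011101001101 walk d0:-→d1:-→d2:-→d3:-→d4:-→d5:-→d6:-→d7:-→d8:-→d9:-→d10:-→d11:-→d12:H2→d13:-→d14:H3→d15:-→d16:H2 -> H2
  + 247.77.93.216/31 (H0) depth=31
  lookup 247.64.0.0: bits 111101110100 walk d0:-→d1:-→d2:-→d3:-→d4:-→d5:-→d6:-→d7:-→d8:-→d9:-→d10:-→d11:-→d12:H2 -> H2
  + 212.48.0.0/12 (H3) depth=12

== LOOKUPS ==
["H1","H3","H2","H3","H3","H2","H2","H1","H1","H3","H1","H2","no-route","H2","H2"]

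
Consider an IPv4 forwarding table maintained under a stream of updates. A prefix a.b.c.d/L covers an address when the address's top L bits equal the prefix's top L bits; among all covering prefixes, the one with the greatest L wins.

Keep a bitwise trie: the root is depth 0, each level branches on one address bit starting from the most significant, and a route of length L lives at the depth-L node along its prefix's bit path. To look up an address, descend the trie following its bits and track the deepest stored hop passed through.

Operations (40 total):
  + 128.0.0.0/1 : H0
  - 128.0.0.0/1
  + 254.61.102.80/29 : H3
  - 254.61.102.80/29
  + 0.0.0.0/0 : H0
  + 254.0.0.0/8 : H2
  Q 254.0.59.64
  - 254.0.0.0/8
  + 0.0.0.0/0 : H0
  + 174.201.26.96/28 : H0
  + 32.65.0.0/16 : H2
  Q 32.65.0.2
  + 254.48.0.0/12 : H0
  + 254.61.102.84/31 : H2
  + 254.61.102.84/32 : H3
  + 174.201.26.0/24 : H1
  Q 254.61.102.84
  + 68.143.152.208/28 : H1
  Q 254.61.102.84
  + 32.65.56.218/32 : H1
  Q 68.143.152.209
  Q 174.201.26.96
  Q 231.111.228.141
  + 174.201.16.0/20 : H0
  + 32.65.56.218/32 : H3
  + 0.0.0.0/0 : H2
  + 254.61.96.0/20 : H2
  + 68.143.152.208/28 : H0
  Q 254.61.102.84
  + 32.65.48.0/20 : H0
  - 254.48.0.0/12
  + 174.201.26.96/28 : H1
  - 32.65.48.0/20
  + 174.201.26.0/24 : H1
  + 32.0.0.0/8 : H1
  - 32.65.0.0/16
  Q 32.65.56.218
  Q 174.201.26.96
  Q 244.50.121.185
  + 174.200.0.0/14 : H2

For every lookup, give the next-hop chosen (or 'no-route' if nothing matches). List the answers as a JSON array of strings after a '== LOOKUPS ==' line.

Trace:
  + 128.0.0.0/1 (H0) depth=1
  del 128.0.0.0/1 (clear depth 1)
  + 254.61.102.80/29 (H3) depth=29
  del 254.61.102.80/29 (clear depth 29)
  + 0.0.0.0/0 (H0) depth=0
  + 254.0.0.0/8 (H2) depth=8
  Q 254.0.59.64: descend 1111111000 ; hops seen [H0,H2] ; pick H2
  del 254.0.0.0/8 (clear depth 8)
  + 0.0.0.0/0 (H0) depth=0
  + 174.201.26.96/28 (H0) depth=28
  + 32.65.0.0/16 (H2) depth=16
  Q 32.65.0.2: descend 0010000001000001 ; hops seen [H0,H2] ; pick H2
  + 254.48.0.0/12 (H0) depth=12
  + 254.61.102.84/31 (H2) depth=31
  + 254.61.102.84/32 (H3) depth=32
  + 174.201.26.0/24 (H1) depth=24
  Q 254.61.102.84: descend 11111110001111010110011001010100 ; hops seen [H0,H0,H2,H3] ; pick H3
  + 68.143.152.208/28 (H1) depth=28
  Q 254.61.102.84: descend 11111110001111010110011001010100 ; hops seen [H0,H0,H2,H3] ; pick H3
  + 32.65.56.218/32 (H1) depth=32
  Q 68.143.152.209: descend 0100010010001111100110001101 ; hops seen [H0,H1] ; pick H1
  Q 174.201.26.96: descend 1010111011001001000110100110 ; hops seen [H0,H1,H0] ; pick H0
  Q 231.111.228.141: descend 111 ; hops seen [H0] ; pick H0
  + 174.201.16.0/20 (H0) depth=20
  + 32.65.56.218/32 (H3) depth=32
  + 0.0.0.0/0 (H2) depth=0
  + 254.61.96.0/20 (H2) depth=20
  + 68.143.152.208/28 (H0) depth=28
  Q 254.61.102.84: descend 11111110001111010110011001010100 ; hops seen [H2,H0,H2,H2,H3] ; pick H3
  + 32.65.48.0/20 (H0) depth=20
  del 254.48.0.0/12 (clear depth 12)
  + 174.201.26.96/28 (H1) depth=28
  del 32.65.48.0/20 (clear depth 20)
  + 174.201.26.0/24 (H1) depth=24
  + 32.0.0.0/8 (H1) depth=8
  del 32.65.0.0/16 (clear depth 16)
  Q 32.65.56.218: descend 00100000010000010011100011011010 ; hops seen [H2,H1,H3] ; pick H3
  Q 174.201.26.96: descend 1010111011001001000110100110 ; hops seen [H2,H0,H1,H1] ; pick H1
  Q 244.50.121.185: descend 1111 ; hops seen [H2] ; pick H2
  + 174.200.0.0/14 (H2) depth=14

== LOOKUPS ==
["H2","H2","H3","H3","H1","H0","H0","H3","H3","H1","H2"]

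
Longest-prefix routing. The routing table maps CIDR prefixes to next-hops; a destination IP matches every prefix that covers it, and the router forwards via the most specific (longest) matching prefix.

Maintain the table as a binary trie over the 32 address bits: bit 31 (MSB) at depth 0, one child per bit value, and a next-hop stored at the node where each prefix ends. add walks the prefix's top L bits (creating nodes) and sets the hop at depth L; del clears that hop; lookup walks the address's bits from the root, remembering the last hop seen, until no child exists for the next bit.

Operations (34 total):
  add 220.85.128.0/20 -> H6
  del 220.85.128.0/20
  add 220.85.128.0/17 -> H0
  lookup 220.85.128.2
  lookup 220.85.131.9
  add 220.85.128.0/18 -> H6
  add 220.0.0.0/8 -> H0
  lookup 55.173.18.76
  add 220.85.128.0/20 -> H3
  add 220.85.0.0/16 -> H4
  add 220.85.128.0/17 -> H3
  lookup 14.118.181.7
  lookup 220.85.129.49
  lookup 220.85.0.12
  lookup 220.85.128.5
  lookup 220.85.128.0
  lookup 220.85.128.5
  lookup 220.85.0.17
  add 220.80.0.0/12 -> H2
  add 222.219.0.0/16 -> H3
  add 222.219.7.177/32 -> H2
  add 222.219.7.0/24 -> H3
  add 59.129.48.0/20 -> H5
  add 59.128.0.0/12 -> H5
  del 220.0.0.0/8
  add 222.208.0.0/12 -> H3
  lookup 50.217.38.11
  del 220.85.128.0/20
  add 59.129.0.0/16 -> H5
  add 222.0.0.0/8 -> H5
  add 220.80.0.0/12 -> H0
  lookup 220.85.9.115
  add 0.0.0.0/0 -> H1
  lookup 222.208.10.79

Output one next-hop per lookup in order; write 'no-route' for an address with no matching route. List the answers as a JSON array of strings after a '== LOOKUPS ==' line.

Process each operation:
  add 220.85.128.0/20 -> H6 at depth 20
  - 220.85.128.0/20 clear@20
  add 220.85.128.0/17 -> H0 at depth 17
  ? 220.85.128.2  path d0:-→d1:-→d2:-→d3:-→d4:-→d5:-→d6:-→d7:-→d8:-→d9:-→d10:-→d11:-→d12:-→d13:-→d14:-→d15:-→d16:-→d17:H0→d18:-→d19:-→d20:-  best=H0
  ? 220.85.131.9  path d0:-→d1:-→d2:-→d3:-→d4:-→d5:-→d6:-→d7:-→d8:-→d9:-→d10:-→d11:-→d12:-→d13:-→d14:-→d15:-→d16:-→d17:H0→d18:-→d19:-→d20:-  best=H0
  add 220.85.128.0/18 -> H6 at depth 18
  add 220.0.0.0/8 -> H0 at depth 8
  ? 55.173.18.76  path d0:-  best=no-route
  add 220.85.128.0/20 -> H3 at depth 20
  add 220.85.0.0/16 -> H4 at depth 16
  add 220.85.128.0/17 -> H3 at depth 17
  ? 14.118.181.7  path d0:-  best=no-route
  ? 220.85.129.49  path d0:-→d1:-→d2:-→d3:-→d4:-→d5:-→d6:-→d7:-→d8:H0→d9:-→d10:-→d11:-→d12:-→d13:-→d14:-→d15:-→d16:H4→d17:H3→d18:H6→d19:-→d20:H3  best=H3
  ? 220.85.0.12  path d0:-→d1:-→d2:-→d3:-→d4:-→d5:-→d6:-→d7:-→d8:H0→d9:-→d10:-→d11:-→d12:-→d13:-→d14:-→d15:-→d16:H4  best=H4
  ? 220.85.128.5  path d0:-→d1:-→d2:-→d3:-→d4:-→d5:-→d6:-→d7:-→d8:H0→d9:-→d10:-→d11:-→d12:-→d13:-→d14:-→d15:-→d16:H4→d17:H3→d18:H6→d19:-→d20:H3  best=H3
  ? 220.85.128.0  path d0:-→d1:-→d2:-→d3:-→d4:-→d5:-→d6:-→d7:-→d8:H0→d9:-→d10:-→d11:-→d12:-→d13:-→d14:-→d15:-→d16:H4→d17:H3→d18:H6→d19:-→d20:H3  best=H3
  ? 220.85.128.5  path d0:-→d1:-→d2:-→d3:-→d4:-→d5:-→d6:-→d7:-→d8:H0→d9:-→d10:-→d11:-→d12:-→d13:-→d14:-→d15:-→d16:H4→d17:H3→d18:H6→d19:-→d20:H3  best=H3
  ? 220.85.0.17  path d0:-→d1:-→d2:-→d3:-→d4:-→d5:-→d6:-→d7:-→d8:H0→d9:-→d10:-→d11:-→d12:-→d13:-→d14:-→d15:-→d16:H4  best=H4
  add 220.80.0.0/12 -> H2 at depth 12
  add 222.219.0.0/16 -> H3 at depth 16
  add 222.219.7.177/32 -> H2 at depth 32
  add 222.219.7.0/24 -> H3 at depth 24
  add 59.129.48.0/20 -> H5 at depth 20
  add 59.128.0.0/12 -> H5 at depth 12
  - 220.0.0.0/8 clear@8
  add 222.208.0.0/12 -> H3 at depth 12
  ? 50.217.38.11  path d0:-→d1:-→d2:-→d3:-→d4:-  best=no-route
  - 220.85.128.0/20 clear@20
  add 59.129.0.0/16 -> H5 at depth 16
  add 222.0.0.0/8 -> H5 at depth 8
  add 220.80.0.0/12 -> H0 at depth 12
  ? 220.85.9.115  path d0:-→d1:-→d2:-→d3:-→d4:-→d5:-→d6:-→d7:-→d8:-→d9:-→d10:-→d11:-→d12:H0→d13:-→d14:-→d15:-→d16:H4  best=H4
  add 0.0.0.0/0 -> H1 at depth 0
  ? 222.208.10.79  path d0:H1→d1:-→d2:-→d3:-→d4:-→d5:-→d6:-→d7:-→d8:H5→d9:-→d10:-→d11:-→d12:H3  best=H3

== LOOKUPS ==
["H0","H0","no-route","no-route","H3","H4","H3","H3","H3","H4","no-route","H4","H3"]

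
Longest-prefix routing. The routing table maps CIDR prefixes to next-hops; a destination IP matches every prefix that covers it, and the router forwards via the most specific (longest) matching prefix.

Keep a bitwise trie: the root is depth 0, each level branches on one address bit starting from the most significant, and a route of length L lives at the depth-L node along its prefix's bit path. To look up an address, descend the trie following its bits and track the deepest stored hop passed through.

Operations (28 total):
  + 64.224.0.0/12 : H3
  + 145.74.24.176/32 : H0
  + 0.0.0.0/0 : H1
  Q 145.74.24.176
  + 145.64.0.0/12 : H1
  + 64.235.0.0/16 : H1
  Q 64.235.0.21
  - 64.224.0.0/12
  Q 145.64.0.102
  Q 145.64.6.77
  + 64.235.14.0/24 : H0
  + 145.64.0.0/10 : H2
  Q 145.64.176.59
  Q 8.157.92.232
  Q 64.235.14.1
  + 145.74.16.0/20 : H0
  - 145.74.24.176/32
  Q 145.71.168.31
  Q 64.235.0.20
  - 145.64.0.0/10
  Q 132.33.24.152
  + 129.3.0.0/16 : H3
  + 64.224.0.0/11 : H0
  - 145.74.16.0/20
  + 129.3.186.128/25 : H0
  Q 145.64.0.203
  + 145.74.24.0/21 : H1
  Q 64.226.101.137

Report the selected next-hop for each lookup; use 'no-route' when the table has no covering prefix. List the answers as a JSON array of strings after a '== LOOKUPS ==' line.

Trace:
  add 64.224.0.0/12 -> H3 at depth 12
  add 145.74.24.176/32 -> H0 at depth 32
  add 0.0.0.0/0 -> H1 at depth 0
  lookup 145.74.24.176: bits 10010001010010100001100010110000 walk d0:H1→d1:-→d2:-→d3:-→d4:-→d5:-→d6:-→d7:-→d8:-→d9:-→d10:-→d11:-→d12:-→d13:-→d14:-→d15:-→d16:-→d17:-→d18:-→d19:-→d20:-→d21:-→d22:-→d23:-→d24:-→d25:-→d26:-→d27:-→d28:-→d29:-→d30:-→d31:-→d32:H0 -> H0
  add 145.64.0.0/12 -> H1 at depth 12
  add 64.235.0.0/16 -> H1 at depth 16
  lookup 64.235.0.21: bits 0100000011101011 walk d0:H1→d1:-→d2:-→d3:-→d4:-→d5:-→d6:-→d7:-→d8:-→d9:-→d10:-→d11:-→d12:H3→d13:-→d14:-→d15:-→d16:H1 -> H1
  del 64.224.0.0/12 (clear depth 12)
  lookup 145.64.0.102: bits 100100010100 walk d0:H1→d1:-→d2:-→d3:-→d4:-→d5:-→d6:-→d7:-→d8:-→d9:-→d10:-→d11:-→d12:H1 -> H1
  lookup 145.64.6.77: bits 100100010100 walk d0:H1→d1:-→d2:-→d3:-→d4:-→d5:-→d6:-→d7:-→d8:-→d9:-→d10:-→d11:-→d12:H1 -> H1
  add 64.235.14.0/24 -> H0 at depth 24
  add 145.64.0.0/10 -> H2 at depth 10
  lookup 145.64.176.59: bits 100100010100 walk d0:H1→d1:-→d2:-→d3:-→d4:-→d5:-→d6:-→d7:-→d8:-→d9:-→d10:H2→d11:-→d12:H1 -> H1
  lookup 8.157.92.232: bits 0 walk d0:H1→d1:- -> H1
  lookup 64.235.14.1: bits 010000001110101100001110 walk d0:H1→d1:-→d2:-→d3:-→d4:-→d5:-→d6:-→d7:-→d8:-→d9:-→d10:-→d11:-→d12:-→d13:-→d14:-→d15:-→d16:H1→d17:-→d18:-→d19:-→d20:-→d21:-→d22:-→d23:-→d24:H0 -> H0
  add 145.74.16.0/20 -> H0 at depth 20
  del 145.74.24.176/32 (clear depth 32)
  lookup 145.71.168.31: bits 100100010100 walk d0:H1→d1:-→d2:-→d3:-→d4:-→d5:-→d6:-→d7:-→d8:-→d9:-→d10:H2→d11:-→d12:H1 -> H1
  lookup 64.235.0.20: bits 01000000111010110000 walk d0:H1→d1:-→d2:-→d3:-→d4:-→d5:-→d6:-→d7:-→d8:-→d9:-→d10:-→d11:-→d12:-→d13:-→d14:-→d15:-→d16:H1→d17:-→d18:-→d19:-→d20:- -> H1
  del 145.64.0.0/10 (clear depth 10)
  lookup 132.33.24.152: bits 100 walk d0:H1→d1:-→d2:-→d3:- -> H1
  add 129.3.0.0/16 -> H3 at depth 16
  add 64.224.0.0/11 -> H0 at depth 11
  del 145.74.16.0/20 (clear depth 20)
  add 129.3.186.128/25 -> H0 at depth 25
  lookup 145.64.0.203: bits 100100010100 walk d0:H1→d1:-→d2:-→d3:-→d4:-→d5:-→d6:-→d7:-→d8:-→d9:-→d10:-→d11:-→d12:H1 -> H1
  add 145.74.24.0/21 -> H1 at depth 21
  lookup 64.226.101.137: bits 010000001110 walk d0:H1→d1:-→d2:-→d3:-→d4:-→d5:-→d6:-→d7:-→d8:-→d9:-→d10:-→d11:H0→d12:- -> H0

== LOOKUPS ==
["H0","H1","H1","H1","H1","H1","H0","H1","H1","H1","H1","H0"]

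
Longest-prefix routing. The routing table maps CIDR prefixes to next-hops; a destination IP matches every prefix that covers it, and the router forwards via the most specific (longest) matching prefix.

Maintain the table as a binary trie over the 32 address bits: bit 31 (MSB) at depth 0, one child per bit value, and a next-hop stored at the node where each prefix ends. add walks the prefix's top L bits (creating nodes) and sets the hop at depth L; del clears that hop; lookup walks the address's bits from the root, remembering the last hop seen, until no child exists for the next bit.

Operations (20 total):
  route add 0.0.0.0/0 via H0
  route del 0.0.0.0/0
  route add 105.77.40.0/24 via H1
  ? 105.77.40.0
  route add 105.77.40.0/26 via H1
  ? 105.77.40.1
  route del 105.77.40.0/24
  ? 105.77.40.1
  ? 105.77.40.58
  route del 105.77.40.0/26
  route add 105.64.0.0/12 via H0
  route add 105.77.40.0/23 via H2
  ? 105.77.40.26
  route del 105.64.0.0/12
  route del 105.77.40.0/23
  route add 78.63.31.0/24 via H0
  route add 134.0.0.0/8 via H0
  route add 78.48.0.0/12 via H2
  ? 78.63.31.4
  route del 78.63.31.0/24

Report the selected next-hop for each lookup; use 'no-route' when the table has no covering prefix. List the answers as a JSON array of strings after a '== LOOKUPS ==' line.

Trace:
  add 0.0.0.0/0 -> H0 at depth 0
  del 0.0.0.0/0 (clear depth 0)
  add 105.77.40.0/24 -> H1 at depth 24
  ? 105.77.40.0  path d0:-→d1:-→d2:-→d3:-→d4:-→d5:-→d6:-→d7:-→d8:-→d9:-→d10:-→d11:-→d12:-→d13:-→d14:-→d15:-→d16:-→d17:-→d18:-→d19:-→d20:-→d21:-→d22:-→d23:-→d24:H1  best=H1
  add 105.77.40.0/26 -> H1 at depth 26
  ? 105.77.40.1  path d0:-→d1:-→d2:-→d3:-→d4:-→d5:-→d6:-→d7:-→d8:-→d9:-→d10:-→d11:-→d12:-→d13:-→d14:-→d15:-→d16:-→d17:-→d18:-→d19:-→d20:-→d21:-→d22:-→d23:-→d24:H1→d25:-→d26:H1  best=H1
  del 105.77.40.0/24 (clear depth 24)
  ? 105.77.40.1  path d0:-→d1:-→d2:-→d3:-→d4:-→d5:-→d6:-→d7:-→d8:-→d9:-→d10:-→d11:-→d12:-→d13:-→d14:-→d15:-→d16:-→d17:-→d18:-→d19:-→d20:-→d21:-→d22:-→d23:-→d24:-→d25:-→d26:H1  best=H1
  ? 105.77.40.58  path d0:-→d1:-→d2:-→d3:-→d4:-→d5:-→d6:-→d7:-→d8:-→d9:-→d10:-→d11:-→d12:-→d13:-→d14:-→d15:-→d16:-→d17:-→d18:-→d19:-→d20:-→d21:-→d22:-→d23:-→d24:-→d25:-→d26:H1  best=H1
  del 105.77.40.0/26 (clear depth 26)
  add 105.64.0.0/12 -> H0 at depth 12
  add 105.77.40.0/23 -> H2 at depth 23
  ? 105.77.40.26  path d0:-→d1:-→d2:-→d3:-→d4:-→d5:-→d6:-→d7:-→d8:-→d9:-→d10:-→d11:-→d12:H0→d13:-→d14:-→d15:-→d16:-→d17:-→d18:-→d19:-→d20:-→d21:-→d22:-→d23:H2→d24:-→d25:-→d26:-  best=H2
  del 105.64.0.0/12 (clear depth 12)
  del 105.77.40.0/23 (clear depth 23)
  add 78.63.31.0/24 -> H0 at depth 24
  add 134.0.0.0/8 -> H0 at depth 8
  add 78.48.0.0/12 -> H2 at depth 12
  ? 78.63.31.4  path d0:-→d1:-→d2:-→d3:-→d4:-→d5:-→d6:-→d7:-→d8:-→d9:-→d10:-→d11:-→d12:H2→d13:-→d14:-→d15:-→d16:-→d17:-→d18:-→d19:-→d20:-→d21:-→d22:-→d23:-→d24:H0  best=H0
  del 78.63.31.0/24 (clear depth 24)

== LOOKUPS ==
["H1","H1","H1","H1","H2","H0"]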